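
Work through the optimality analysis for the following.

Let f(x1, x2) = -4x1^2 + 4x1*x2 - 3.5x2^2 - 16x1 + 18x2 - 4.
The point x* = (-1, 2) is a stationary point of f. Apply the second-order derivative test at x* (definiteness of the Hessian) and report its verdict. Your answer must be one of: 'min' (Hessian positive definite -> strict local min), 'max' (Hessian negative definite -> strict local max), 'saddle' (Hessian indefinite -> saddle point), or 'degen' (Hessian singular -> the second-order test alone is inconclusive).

Compute the Hessian H = grad^2 f:
  H = [[-8, 4], [4, -7]]
Verify stationarity: grad f(x*) = H x* + g = (0, 0).
Eigenvalues of H: -11.5311, -3.4689.
Both eigenvalues < 0, so H is negative definite -> x* is a strict local max.

max


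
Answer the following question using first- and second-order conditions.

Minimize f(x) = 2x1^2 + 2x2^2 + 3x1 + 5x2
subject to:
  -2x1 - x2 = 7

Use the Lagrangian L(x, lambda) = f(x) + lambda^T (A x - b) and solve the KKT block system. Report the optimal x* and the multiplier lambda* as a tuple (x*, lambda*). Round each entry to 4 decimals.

Form the Lagrangian:
  L(x, lambda) = (1/2) x^T Q x + c^T x + lambda^T (A x - b)
Stationarity (grad_x L = 0): Q x + c + A^T lambda = 0.
Primal feasibility: A x = b.

This gives the KKT block system:
  [ Q   A^T ] [ x     ]   [-c ]
  [ A    0  ] [ lambda ] = [ b ]

Solving the linear system:
  x*      = (-2.45, -2.1)
  lambda* = (-3.4)
  f(x*)   = 2.975

x* = (-2.45, -2.1), lambda* = (-3.4)


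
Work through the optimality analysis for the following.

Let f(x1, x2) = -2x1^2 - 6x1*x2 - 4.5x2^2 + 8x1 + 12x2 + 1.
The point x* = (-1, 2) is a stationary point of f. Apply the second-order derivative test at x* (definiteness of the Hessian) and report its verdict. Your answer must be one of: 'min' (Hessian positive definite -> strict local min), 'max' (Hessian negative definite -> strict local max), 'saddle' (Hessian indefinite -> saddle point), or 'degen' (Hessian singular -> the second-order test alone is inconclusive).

Compute the Hessian H = grad^2 f:
  H = [[-4, -6], [-6, -9]]
Verify stationarity: grad f(x*) = H x* + g = (0, 0).
Eigenvalues of H: -13, 0.
H has a zero eigenvalue (singular; negative semidefinite but not definite), so H is neither positive definite, negative definite, nor indefinite. The second-order test alone is inconclusive -> degen.
(Indeed, f is constant along the null direction of H through x*, so x* is not a strict local extremum.)

degen


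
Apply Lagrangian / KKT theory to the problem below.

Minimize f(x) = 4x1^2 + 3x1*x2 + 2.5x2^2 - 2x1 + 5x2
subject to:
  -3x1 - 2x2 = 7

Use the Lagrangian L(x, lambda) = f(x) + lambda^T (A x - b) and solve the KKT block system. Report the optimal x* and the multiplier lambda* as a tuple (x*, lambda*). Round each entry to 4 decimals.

Form the Lagrangian:
  L(x, lambda) = (1/2) x^T Q x + c^T x + lambda^T (A x - b)
Stationarity (grad_x L = 0): Q x + c + A^T lambda = 0.
Primal feasibility: A x = b.

This gives the KKT block system:
  [ Q   A^T ] [ x     ]   [-c ]
  [ A    0  ] [ lambda ] = [ b ]

Solving the linear system:
  x*      = (-0.6098, -2.5854)
  lambda* = (-4.878)
  f(x*)   = 11.2195

x* = (-0.6098, -2.5854), lambda* = (-4.878)


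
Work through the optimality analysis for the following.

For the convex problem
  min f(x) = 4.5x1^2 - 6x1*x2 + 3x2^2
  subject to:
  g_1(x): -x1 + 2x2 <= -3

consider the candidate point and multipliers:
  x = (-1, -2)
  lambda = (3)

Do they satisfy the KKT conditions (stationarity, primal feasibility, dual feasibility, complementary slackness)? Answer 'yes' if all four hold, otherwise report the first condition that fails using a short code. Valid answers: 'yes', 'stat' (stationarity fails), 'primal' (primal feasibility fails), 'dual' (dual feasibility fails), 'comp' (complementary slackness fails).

Gradient of f: grad f(x) = Q x + c = (3, -6)
Constraint values g_i(x) = a_i^T x - b_i:
  g_1((-1, -2)) = 0
Stationarity residual: grad f(x) + sum_i lambda_i a_i = (0, 0)
  -> stationarity OK
Primal feasibility (all g_i <= 0): OK
Dual feasibility (all lambda_i >= 0): OK
Complementary slackness (lambda_i * g_i(x) = 0 for all i): OK

Verdict: yes, KKT holds.

yes


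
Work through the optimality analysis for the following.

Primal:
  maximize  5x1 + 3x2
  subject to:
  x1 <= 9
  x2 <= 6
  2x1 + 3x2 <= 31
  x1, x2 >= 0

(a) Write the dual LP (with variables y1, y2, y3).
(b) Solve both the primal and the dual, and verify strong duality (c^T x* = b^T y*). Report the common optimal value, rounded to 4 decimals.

The standard primal-dual pair for 'max c^T x s.t. A x <= b, x >= 0' is:
  Dual:  min b^T y  s.t.  A^T y >= c,  y >= 0.

So the dual LP is:
  minimize  9y1 + 6y2 + 31y3
  subject to:
    y1 + 2y3 >= 5
    y2 + 3y3 >= 3
    y1, y2, y3 >= 0

Solving the primal: x* = (9, 4.3333).
  primal value c^T x* = 58.
Solving the dual: y* = (3, 0, 1).
  dual value b^T y* = 58.
Strong duality: c^T x* = b^T y*. Confirmed.

58


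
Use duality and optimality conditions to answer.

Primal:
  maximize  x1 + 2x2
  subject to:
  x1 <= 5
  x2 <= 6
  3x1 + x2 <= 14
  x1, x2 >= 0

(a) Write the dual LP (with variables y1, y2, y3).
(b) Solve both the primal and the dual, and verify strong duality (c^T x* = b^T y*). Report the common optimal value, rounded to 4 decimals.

The standard primal-dual pair for 'max c^T x s.t. A x <= b, x >= 0' is:
  Dual:  min b^T y  s.t.  A^T y >= c,  y >= 0.

So the dual LP is:
  minimize  5y1 + 6y2 + 14y3
  subject to:
    y1 + 3y3 >= 1
    y2 + y3 >= 2
    y1, y2, y3 >= 0

Solving the primal: x* = (2.6667, 6).
  primal value c^T x* = 14.6667.
Solving the dual: y* = (0, 1.6667, 0.3333).
  dual value b^T y* = 14.6667.
Strong duality: c^T x* = b^T y*. Confirmed.

14.6667


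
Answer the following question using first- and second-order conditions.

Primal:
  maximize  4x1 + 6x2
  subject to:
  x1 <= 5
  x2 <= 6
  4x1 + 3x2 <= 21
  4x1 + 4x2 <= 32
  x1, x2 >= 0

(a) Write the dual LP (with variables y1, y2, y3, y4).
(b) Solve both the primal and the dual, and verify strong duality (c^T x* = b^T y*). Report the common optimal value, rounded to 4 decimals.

The standard primal-dual pair for 'max c^T x s.t. A x <= b, x >= 0' is:
  Dual:  min b^T y  s.t.  A^T y >= c,  y >= 0.

So the dual LP is:
  minimize  5y1 + 6y2 + 21y3 + 32y4
  subject to:
    y1 + 4y3 + 4y4 >= 4
    y2 + 3y3 + 4y4 >= 6
    y1, y2, y3, y4 >= 0

Solving the primal: x* = (0.75, 6).
  primal value c^T x* = 39.
Solving the dual: y* = (0, 3, 1, 0).
  dual value b^T y* = 39.
Strong duality: c^T x* = b^T y*. Confirmed.

39


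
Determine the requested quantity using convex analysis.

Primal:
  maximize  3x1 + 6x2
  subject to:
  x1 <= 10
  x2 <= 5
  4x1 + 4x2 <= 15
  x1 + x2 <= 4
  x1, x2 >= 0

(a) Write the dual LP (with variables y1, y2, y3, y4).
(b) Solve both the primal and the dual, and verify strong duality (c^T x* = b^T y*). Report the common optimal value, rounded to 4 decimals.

The standard primal-dual pair for 'max c^T x s.t. A x <= b, x >= 0' is:
  Dual:  min b^T y  s.t.  A^T y >= c,  y >= 0.

So the dual LP is:
  minimize  10y1 + 5y2 + 15y3 + 4y4
  subject to:
    y1 + 4y3 + y4 >= 3
    y2 + 4y3 + y4 >= 6
    y1, y2, y3, y4 >= 0

Solving the primal: x* = (0, 3.75).
  primal value c^T x* = 22.5.
Solving the dual: y* = (0, 0, 1.5, 0).
  dual value b^T y* = 22.5.
Strong duality: c^T x* = b^T y*. Confirmed.

22.5


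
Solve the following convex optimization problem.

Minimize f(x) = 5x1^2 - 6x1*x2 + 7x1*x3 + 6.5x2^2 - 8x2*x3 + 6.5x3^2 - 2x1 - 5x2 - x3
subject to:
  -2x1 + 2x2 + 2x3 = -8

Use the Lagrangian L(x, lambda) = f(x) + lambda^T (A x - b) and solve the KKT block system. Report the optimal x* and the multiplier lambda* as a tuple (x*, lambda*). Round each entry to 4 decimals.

Form the Lagrangian:
  L(x, lambda) = (1/2) x^T Q x + c^T x + lambda^T (A x - b)
Stationarity (grad_x L = 0): Q x + c + A^T lambda = 0.
Primal feasibility: A x = b.

This gives the KKT block system:
  [ Q   A^T ] [ x     ]   [-c ]
  [ A    0  ] [ lambda ] = [ b ]

Solving the linear system:
  x*      = (1.9246, -0.3467, -1.7286)
  lambda* = (3.6131)
  f(x*)   = 14.2588

x* = (1.9246, -0.3467, -1.7286), lambda* = (3.6131)


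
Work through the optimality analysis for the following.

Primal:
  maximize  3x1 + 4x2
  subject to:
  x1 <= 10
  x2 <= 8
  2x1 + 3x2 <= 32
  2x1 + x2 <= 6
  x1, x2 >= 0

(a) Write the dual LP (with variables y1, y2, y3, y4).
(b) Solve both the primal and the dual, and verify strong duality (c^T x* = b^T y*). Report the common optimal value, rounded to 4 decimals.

The standard primal-dual pair for 'max c^T x s.t. A x <= b, x >= 0' is:
  Dual:  min b^T y  s.t.  A^T y >= c,  y >= 0.

So the dual LP is:
  minimize  10y1 + 8y2 + 32y3 + 6y4
  subject to:
    y1 + 2y3 + 2y4 >= 3
    y2 + 3y3 + y4 >= 4
    y1, y2, y3, y4 >= 0

Solving the primal: x* = (0, 6).
  primal value c^T x* = 24.
Solving the dual: y* = (0, 0, 0, 4).
  dual value b^T y* = 24.
Strong duality: c^T x* = b^T y*. Confirmed.

24


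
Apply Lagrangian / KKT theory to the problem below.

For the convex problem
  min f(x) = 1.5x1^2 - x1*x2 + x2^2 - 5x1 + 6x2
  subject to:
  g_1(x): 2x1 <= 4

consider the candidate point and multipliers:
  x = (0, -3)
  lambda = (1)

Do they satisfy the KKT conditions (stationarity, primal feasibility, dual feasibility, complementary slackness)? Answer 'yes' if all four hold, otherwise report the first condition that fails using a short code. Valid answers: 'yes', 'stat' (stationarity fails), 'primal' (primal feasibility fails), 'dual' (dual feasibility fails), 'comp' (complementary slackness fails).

Gradient of f: grad f(x) = Q x + c = (-2, 0)
Constraint values g_i(x) = a_i^T x - b_i:
  g_1((0, -3)) = -4
Stationarity residual: grad f(x) + sum_i lambda_i a_i = (0, 0)
  -> stationarity OK
Primal feasibility (all g_i <= 0): OK
Dual feasibility (all lambda_i >= 0): OK
Complementary slackness (lambda_i * g_i(x) = 0 for all i): FAILS

Verdict: the first failing condition is complementary_slackness -> comp.

comp


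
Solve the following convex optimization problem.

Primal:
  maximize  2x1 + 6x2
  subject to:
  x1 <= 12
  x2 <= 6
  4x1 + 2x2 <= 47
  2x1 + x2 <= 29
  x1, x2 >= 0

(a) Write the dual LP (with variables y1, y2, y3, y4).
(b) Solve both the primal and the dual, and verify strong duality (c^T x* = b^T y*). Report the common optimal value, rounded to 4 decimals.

The standard primal-dual pair for 'max c^T x s.t. A x <= b, x >= 0' is:
  Dual:  min b^T y  s.t.  A^T y >= c,  y >= 0.

So the dual LP is:
  minimize  12y1 + 6y2 + 47y3 + 29y4
  subject to:
    y1 + 4y3 + 2y4 >= 2
    y2 + 2y3 + y4 >= 6
    y1, y2, y3, y4 >= 0

Solving the primal: x* = (8.75, 6).
  primal value c^T x* = 53.5.
Solving the dual: y* = (0, 5, 0.5, 0).
  dual value b^T y* = 53.5.
Strong duality: c^T x* = b^T y*. Confirmed.

53.5


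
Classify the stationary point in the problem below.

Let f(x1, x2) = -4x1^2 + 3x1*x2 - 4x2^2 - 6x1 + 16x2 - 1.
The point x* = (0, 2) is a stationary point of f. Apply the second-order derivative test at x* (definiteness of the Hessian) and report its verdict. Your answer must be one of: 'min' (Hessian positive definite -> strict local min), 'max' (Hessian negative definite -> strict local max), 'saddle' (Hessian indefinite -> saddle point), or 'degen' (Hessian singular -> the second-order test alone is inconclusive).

Compute the Hessian H = grad^2 f:
  H = [[-8, 3], [3, -8]]
Verify stationarity: grad f(x*) = H x* + g = (0, 0).
Eigenvalues of H: -11, -5.
Both eigenvalues < 0, so H is negative definite -> x* is a strict local max.

max


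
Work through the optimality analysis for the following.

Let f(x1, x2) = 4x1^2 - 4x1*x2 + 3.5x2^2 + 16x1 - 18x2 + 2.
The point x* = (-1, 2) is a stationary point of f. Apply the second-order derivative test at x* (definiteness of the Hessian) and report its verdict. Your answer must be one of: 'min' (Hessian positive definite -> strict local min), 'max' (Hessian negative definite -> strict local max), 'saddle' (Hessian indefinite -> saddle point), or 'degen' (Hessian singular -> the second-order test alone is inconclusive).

Compute the Hessian H = grad^2 f:
  H = [[8, -4], [-4, 7]]
Verify stationarity: grad f(x*) = H x* + g = (0, 0).
Eigenvalues of H: 3.4689, 11.5311.
Both eigenvalues > 0, so H is positive definite -> x* is a strict local min.

min


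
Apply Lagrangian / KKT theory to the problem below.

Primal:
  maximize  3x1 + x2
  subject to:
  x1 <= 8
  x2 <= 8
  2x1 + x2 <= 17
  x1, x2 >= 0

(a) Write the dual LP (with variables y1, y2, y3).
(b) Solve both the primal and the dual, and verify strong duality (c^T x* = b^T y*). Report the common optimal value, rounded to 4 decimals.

The standard primal-dual pair for 'max c^T x s.t. A x <= b, x >= 0' is:
  Dual:  min b^T y  s.t.  A^T y >= c,  y >= 0.

So the dual LP is:
  minimize  8y1 + 8y2 + 17y3
  subject to:
    y1 + 2y3 >= 3
    y2 + y3 >= 1
    y1, y2, y3 >= 0

Solving the primal: x* = (8, 1).
  primal value c^T x* = 25.
Solving the dual: y* = (1, 0, 1).
  dual value b^T y* = 25.
Strong duality: c^T x* = b^T y*. Confirmed.

25


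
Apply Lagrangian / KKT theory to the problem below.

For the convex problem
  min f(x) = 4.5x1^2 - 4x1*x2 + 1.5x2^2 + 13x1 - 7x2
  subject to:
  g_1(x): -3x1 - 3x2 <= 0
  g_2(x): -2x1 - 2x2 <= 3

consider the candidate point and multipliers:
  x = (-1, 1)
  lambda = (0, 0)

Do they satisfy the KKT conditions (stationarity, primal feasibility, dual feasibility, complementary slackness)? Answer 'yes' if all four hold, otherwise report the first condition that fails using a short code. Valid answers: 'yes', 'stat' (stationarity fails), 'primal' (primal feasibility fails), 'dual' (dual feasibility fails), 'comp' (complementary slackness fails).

Gradient of f: grad f(x) = Q x + c = (0, 0)
Constraint values g_i(x) = a_i^T x - b_i:
  g_1((-1, 1)) = 0
  g_2((-1, 1)) = -3
Stationarity residual: grad f(x) + sum_i lambda_i a_i = (0, 0)
  -> stationarity OK
Primal feasibility (all g_i <= 0): OK
Dual feasibility (all lambda_i >= 0): OK
Complementary slackness (lambda_i * g_i(x) = 0 for all i): OK

Verdict: yes, KKT holds.

yes


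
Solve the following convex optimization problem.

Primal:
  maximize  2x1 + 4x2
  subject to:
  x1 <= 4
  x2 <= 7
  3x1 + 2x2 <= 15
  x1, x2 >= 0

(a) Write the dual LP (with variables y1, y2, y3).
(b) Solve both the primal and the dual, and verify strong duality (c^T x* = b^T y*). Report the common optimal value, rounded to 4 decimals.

The standard primal-dual pair for 'max c^T x s.t. A x <= b, x >= 0' is:
  Dual:  min b^T y  s.t.  A^T y >= c,  y >= 0.

So the dual LP is:
  minimize  4y1 + 7y2 + 15y3
  subject to:
    y1 + 3y3 >= 2
    y2 + 2y3 >= 4
    y1, y2, y3 >= 0

Solving the primal: x* = (0.3333, 7).
  primal value c^T x* = 28.6667.
Solving the dual: y* = (0, 2.6667, 0.6667).
  dual value b^T y* = 28.6667.
Strong duality: c^T x* = b^T y*. Confirmed.

28.6667


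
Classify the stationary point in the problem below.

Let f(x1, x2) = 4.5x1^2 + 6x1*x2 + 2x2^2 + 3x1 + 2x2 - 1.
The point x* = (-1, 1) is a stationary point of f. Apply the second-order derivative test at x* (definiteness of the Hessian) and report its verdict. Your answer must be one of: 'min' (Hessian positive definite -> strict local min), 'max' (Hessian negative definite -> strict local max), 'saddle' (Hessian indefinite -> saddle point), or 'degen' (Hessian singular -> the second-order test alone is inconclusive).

Compute the Hessian H = grad^2 f:
  H = [[9, 6], [6, 4]]
Verify stationarity: grad f(x*) = H x* + g = (0, 0).
Eigenvalues of H: 0, 13.
H has a zero eigenvalue (singular; positive semidefinite but not definite), so H is neither positive definite, negative definite, nor indefinite. The second-order test alone is inconclusive -> degen.
(Indeed, f is constant along the null direction of H through x*, so x* is not a strict local extremum.)

degen


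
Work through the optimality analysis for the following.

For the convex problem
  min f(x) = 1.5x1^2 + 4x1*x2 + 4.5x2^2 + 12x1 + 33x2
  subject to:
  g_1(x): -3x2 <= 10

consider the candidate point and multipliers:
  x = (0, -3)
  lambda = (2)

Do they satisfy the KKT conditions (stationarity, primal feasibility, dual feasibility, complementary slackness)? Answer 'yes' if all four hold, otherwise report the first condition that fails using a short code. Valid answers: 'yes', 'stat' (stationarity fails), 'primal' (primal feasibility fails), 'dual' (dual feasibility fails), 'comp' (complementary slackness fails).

Gradient of f: grad f(x) = Q x + c = (0, 6)
Constraint values g_i(x) = a_i^T x - b_i:
  g_1((0, -3)) = -1
Stationarity residual: grad f(x) + sum_i lambda_i a_i = (0, 0)
  -> stationarity OK
Primal feasibility (all g_i <= 0): OK
Dual feasibility (all lambda_i >= 0): OK
Complementary slackness (lambda_i * g_i(x) = 0 for all i): FAILS

Verdict: the first failing condition is complementary_slackness -> comp.

comp


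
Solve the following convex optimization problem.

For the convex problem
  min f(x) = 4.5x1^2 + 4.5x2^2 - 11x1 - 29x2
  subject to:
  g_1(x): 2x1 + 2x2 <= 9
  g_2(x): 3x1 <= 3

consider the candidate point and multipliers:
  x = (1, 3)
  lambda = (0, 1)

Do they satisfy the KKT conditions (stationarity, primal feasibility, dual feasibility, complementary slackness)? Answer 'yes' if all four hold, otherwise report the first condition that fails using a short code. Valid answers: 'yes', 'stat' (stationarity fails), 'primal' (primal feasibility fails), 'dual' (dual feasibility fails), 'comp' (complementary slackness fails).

Gradient of f: grad f(x) = Q x + c = (-2, -2)
Constraint values g_i(x) = a_i^T x - b_i:
  g_1((1, 3)) = -1
  g_2((1, 3)) = 0
Stationarity residual: grad f(x) + sum_i lambda_i a_i = (1, -2)
  -> stationarity FAILS
Primal feasibility (all g_i <= 0): OK
Dual feasibility (all lambda_i >= 0): OK
Complementary slackness (lambda_i * g_i(x) = 0 for all i): OK

Verdict: the first failing condition is stationarity -> stat.

stat


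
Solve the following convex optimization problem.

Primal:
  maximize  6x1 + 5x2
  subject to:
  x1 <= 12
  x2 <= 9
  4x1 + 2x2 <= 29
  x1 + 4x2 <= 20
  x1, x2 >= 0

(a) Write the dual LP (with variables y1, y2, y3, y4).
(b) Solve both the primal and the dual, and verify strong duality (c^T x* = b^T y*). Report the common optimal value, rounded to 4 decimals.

The standard primal-dual pair for 'max c^T x s.t. A x <= b, x >= 0' is:
  Dual:  min b^T y  s.t.  A^T y >= c,  y >= 0.

So the dual LP is:
  minimize  12y1 + 9y2 + 29y3 + 20y4
  subject to:
    y1 + 4y3 + y4 >= 6
    y2 + 2y3 + 4y4 >= 5
    y1, y2, y3, y4 >= 0

Solving the primal: x* = (5.4286, 3.6429).
  primal value c^T x* = 50.7857.
Solving the dual: y* = (0, 0, 1.3571, 0.5714).
  dual value b^T y* = 50.7857.
Strong duality: c^T x* = b^T y*. Confirmed.

50.7857


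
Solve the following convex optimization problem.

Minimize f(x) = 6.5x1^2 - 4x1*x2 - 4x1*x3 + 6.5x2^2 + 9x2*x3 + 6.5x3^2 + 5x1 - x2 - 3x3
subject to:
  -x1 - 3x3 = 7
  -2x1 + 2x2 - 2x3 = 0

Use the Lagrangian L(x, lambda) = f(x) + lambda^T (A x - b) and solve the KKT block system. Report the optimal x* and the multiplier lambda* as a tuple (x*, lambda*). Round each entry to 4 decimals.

Form the Lagrangian:
  L(x, lambda) = (1/2) x^T Q x + c^T x + lambda^T (A x - b)
Stationarity (grad_x L = 0): Q x + c + A^T lambda = 0.
Primal feasibility: A x = b.

This gives the KKT block system:
  [ Q   A^T ] [ x     ]   [-c ]
  [ A    0  ] [ lambda ] = [ b ]

Solving the linear system:
  x*      = (-0.5082, -2.6721, -2.1639)
  lambda* = (-35.4426, 26.5902)
  f(x*)   = 127.3607

x* = (-0.5082, -2.6721, -2.1639), lambda* = (-35.4426, 26.5902)


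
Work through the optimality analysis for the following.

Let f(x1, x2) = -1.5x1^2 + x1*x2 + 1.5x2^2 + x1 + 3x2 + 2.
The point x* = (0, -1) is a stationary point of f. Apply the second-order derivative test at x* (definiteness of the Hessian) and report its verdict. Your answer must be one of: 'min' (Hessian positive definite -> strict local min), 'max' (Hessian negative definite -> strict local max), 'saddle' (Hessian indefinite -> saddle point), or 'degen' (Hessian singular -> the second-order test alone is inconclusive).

Compute the Hessian H = grad^2 f:
  H = [[-3, 1], [1, 3]]
Verify stationarity: grad f(x*) = H x* + g = (0, 0).
Eigenvalues of H: -3.1623, 3.1623.
Eigenvalues have mixed signs, so H is indefinite -> x* is a saddle point.

saddle


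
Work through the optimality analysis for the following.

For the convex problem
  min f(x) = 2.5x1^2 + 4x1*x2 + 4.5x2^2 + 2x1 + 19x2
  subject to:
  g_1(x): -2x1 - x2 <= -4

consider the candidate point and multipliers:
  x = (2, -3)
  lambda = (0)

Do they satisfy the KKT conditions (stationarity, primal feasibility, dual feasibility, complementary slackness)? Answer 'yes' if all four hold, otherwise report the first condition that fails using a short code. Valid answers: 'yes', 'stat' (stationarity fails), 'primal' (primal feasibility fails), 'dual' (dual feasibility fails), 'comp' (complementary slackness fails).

Gradient of f: grad f(x) = Q x + c = (0, 0)
Constraint values g_i(x) = a_i^T x - b_i:
  g_1((2, -3)) = 3
Stationarity residual: grad f(x) + sum_i lambda_i a_i = (0, 0)
  -> stationarity OK
Primal feasibility (all g_i <= 0): FAILS
Dual feasibility (all lambda_i >= 0): OK
Complementary slackness (lambda_i * g_i(x) = 0 for all i): OK

Verdict: the first failing condition is primal_feasibility -> primal.

primal


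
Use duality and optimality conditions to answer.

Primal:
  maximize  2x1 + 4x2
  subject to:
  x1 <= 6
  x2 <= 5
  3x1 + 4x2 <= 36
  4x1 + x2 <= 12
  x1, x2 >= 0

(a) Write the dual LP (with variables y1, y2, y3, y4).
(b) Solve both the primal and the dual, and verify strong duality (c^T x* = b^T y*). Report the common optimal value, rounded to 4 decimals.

The standard primal-dual pair for 'max c^T x s.t. A x <= b, x >= 0' is:
  Dual:  min b^T y  s.t.  A^T y >= c,  y >= 0.

So the dual LP is:
  minimize  6y1 + 5y2 + 36y3 + 12y4
  subject to:
    y1 + 3y3 + 4y4 >= 2
    y2 + 4y3 + y4 >= 4
    y1, y2, y3, y4 >= 0

Solving the primal: x* = (1.75, 5).
  primal value c^T x* = 23.5.
Solving the dual: y* = (0, 3.5, 0, 0.5).
  dual value b^T y* = 23.5.
Strong duality: c^T x* = b^T y*. Confirmed.

23.5


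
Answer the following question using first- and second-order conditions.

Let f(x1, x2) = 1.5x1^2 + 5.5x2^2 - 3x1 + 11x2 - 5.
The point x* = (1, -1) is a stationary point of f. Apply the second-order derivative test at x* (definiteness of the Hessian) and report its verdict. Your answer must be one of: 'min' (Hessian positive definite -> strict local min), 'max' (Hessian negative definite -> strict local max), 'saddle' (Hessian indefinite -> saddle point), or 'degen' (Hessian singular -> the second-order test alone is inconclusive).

Compute the Hessian H = grad^2 f:
  H = [[3, 0], [0, 11]]
Verify stationarity: grad f(x*) = H x* + g = (0, 0).
Eigenvalues of H: 3, 11.
Both eigenvalues > 0, so H is positive definite -> x* is a strict local min.

min


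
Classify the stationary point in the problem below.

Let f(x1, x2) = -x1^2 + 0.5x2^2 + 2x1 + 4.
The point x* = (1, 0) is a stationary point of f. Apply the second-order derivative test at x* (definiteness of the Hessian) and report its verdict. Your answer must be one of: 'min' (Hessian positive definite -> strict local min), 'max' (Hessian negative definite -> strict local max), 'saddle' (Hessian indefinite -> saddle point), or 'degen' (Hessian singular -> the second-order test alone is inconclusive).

Compute the Hessian H = grad^2 f:
  H = [[-2, 0], [0, 1]]
Verify stationarity: grad f(x*) = H x* + g = (0, 0).
Eigenvalues of H: -2, 1.
Eigenvalues have mixed signs, so H is indefinite -> x* is a saddle point.

saddle


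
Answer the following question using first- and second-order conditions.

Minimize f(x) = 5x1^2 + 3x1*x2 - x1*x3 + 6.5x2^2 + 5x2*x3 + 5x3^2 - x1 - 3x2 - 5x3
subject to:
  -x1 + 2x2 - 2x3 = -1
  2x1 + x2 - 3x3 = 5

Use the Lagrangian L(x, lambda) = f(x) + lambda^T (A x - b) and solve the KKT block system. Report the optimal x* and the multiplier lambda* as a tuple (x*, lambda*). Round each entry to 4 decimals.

Form the Lagrangian:
  L(x, lambda) = (1/2) x^T Q x + c^T x + lambda^T (A x - b)
Stationarity (grad_x L = 0): Q x + c + A^T lambda = 0.
Primal feasibility: A x = b.

This gives the KKT block system:
  [ Q   A^T ] [ x     ]   [-c ]
  [ A    0  ] [ lambda ] = [ b ]

Solving the linear system:
  x*      = (1.8066, -0.0885, -0.4918)
  lambda* = (3.9344, -6.6787)
  f(x*)   = 19.123

x* = (1.8066, -0.0885, -0.4918), lambda* = (3.9344, -6.6787)


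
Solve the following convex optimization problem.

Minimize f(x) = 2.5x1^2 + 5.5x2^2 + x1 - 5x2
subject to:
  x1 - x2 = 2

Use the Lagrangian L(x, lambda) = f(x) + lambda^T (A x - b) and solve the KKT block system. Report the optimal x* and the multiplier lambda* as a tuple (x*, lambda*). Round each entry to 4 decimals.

Form the Lagrangian:
  L(x, lambda) = (1/2) x^T Q x + c^T x + lambda^T (A x - b)
Stationarity (grad_x L = 0): Q x + c + A^T lambda = 0.
Primal feasibility: A x = b.

This gives the KKT block system:
  [ Q   A^T ] [ x     ]   [-c ]
  [ A    0  ] [ lambda ] = [ b ]

Solving the linear system:
  x*      = (1.625, -0.375)
  lambda* = (-9.125)
  f(x*)   = 10.875

x* = (1.625, -0.375), lambda* = (-9.125)


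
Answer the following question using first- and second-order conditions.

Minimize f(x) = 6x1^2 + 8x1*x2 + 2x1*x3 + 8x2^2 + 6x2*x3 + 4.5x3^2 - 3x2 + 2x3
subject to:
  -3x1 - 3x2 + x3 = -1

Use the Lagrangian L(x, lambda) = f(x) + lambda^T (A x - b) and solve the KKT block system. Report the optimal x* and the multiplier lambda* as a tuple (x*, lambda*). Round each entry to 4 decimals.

Form the Lagrangian:
  L(x, lambda) = (1/2) x^T Q x + c^T x + lambda^T (A x - b)
Stationarity (grad_x L = 0): Q x + c + A^T lambda = 0.
Primal feasibility: A x = b.

This gives the KKT block system:
  [ Q   A^T ] [ x     ]   [-c ]
  [ A    0  ] [ lambda ] = [ b ]

Solving the linear system:
  x*      = (-0.2768, 0.4607, -0.4482)
  lambda* = (-0.1773)
  f(x*)   = -1.2278

x* = (-0.2768, 0.4607, -0.4482), lambda* = (-0.1773)


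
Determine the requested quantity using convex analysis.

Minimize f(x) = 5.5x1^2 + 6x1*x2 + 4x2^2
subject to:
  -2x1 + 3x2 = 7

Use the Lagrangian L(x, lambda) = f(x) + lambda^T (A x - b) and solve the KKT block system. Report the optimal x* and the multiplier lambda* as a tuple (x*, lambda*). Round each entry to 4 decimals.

Form the Lagrangian:
  L(x, lambda) = (1/2) x^T Q x + c^T x + lambda^T (A x - b)
Stationarity (grad_x L = 0): Q x + c + A^T lambda = 0.
Primal feasibility: A x = b.

This gives the KKT block system:
  [ Q   A^T ] [ x     ]   [-c ]
  [ A    0  ] [ lambda ] = [ b ]

Solving the linear system:
  x*      = (-1.1724, 1.5517)
  lambda* = (-1.7931)
  f(x*)   = 6.2759

x* = (-1.1724, 1.5517), lambda* = (-1.7931)


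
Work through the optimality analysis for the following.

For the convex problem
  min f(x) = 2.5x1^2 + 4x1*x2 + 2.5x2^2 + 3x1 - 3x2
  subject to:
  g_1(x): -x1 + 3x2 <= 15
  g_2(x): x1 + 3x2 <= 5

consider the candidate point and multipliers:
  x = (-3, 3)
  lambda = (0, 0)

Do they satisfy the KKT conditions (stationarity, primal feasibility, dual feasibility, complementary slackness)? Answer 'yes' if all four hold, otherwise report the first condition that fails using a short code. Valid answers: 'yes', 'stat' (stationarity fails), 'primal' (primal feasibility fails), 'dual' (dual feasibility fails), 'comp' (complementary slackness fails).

Gradient of f: grad f(x) = Q x + c = (0, 0)
Constraint values g_i(x) = a_i^T x - b_i:
  g_1((-3, 3)) = -3
  g_2((-3, 3)) = 1
Stationarity residual: grad f(x) + sum_i lambda_i a_i = (0, 0)
  -> stationarity OK
Primal feasibility (all g_i <= 0): FAILS
Dual feasibility (all lambda_i >= 0): OK
Complementary slackness (lambda_i * g_i(x) = 0 for all i): OK

Verdict: the first failing condition is primal_feasibility -> primal.

primal


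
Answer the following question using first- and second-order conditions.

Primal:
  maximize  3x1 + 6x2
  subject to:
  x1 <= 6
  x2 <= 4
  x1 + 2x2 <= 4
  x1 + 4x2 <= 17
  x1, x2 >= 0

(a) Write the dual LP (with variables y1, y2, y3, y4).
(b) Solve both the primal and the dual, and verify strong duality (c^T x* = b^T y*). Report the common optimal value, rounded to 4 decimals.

The standard primal-dual pair for 'max c^T x s.t. A x <= b, x >= 0' is:
  Dual:  min b^T y  s.t.  A^T y >= c,  y >= 0.

So the dual LP is:
  minimize  6y1 + 4y2 + 4y3 + 17y4
  subject to:
    y1 + y3 + y4 >= 3
    y2 + 2y3 + 4y4 >= 6
    y1, y2, y3, y4 >= 0

Solving the primal: x* = (4, 0).
  primal value c^T x* = 12.
Solving the dual: y* = (0, 0, 3, 0).
  dual value b^T y* = 12.
Strong duality: c^T x* = b^T y*. Confirmed.

12


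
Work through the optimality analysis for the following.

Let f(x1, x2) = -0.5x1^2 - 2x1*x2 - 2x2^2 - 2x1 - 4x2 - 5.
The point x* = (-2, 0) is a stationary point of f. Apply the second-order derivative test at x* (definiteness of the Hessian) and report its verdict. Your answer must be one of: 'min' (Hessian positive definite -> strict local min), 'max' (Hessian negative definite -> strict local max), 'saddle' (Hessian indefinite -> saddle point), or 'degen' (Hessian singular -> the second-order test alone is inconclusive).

Compute the Hessian H = grad^2 f:
  H = [[-1, -2], [-2, -4]]
Verify stationarity: grad f(x*) = H x* + g = (0, 0).
Eigenvalues of H: -5, 0.
H has a zero eigenvalue (singular; negative semidefinite but not definite), so H is neither positive definite, negative definite, nor indefinite. The second-order test alone is inconclusive -> degen.
(Indeed, f is constant along the null direction of H through x*, so x* is not a strict local extremum.)

degen


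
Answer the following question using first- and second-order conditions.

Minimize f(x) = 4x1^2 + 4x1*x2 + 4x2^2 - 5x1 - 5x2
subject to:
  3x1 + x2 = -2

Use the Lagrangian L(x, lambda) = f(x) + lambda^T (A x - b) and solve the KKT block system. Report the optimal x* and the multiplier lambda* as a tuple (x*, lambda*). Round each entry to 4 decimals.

Form the Lagrangian:
  L(x, lambda) = (1/2) x^T Q x + c^T x + lambda^T (A x - b)
Stationarity (grad_x L = 0): Q x + c + A^T lambda = 0.
Primal feasibility: A x = b.

This gives the KKT block system:
  [ Q   A^T ] [ x     ]   [-c ]
  [ A    0  ] [ lambda ] = [ b ]

Solving the linear system:
  x*      = (-0.8929, 0.6786)
  lambda* = (3.1429)
  f(x*)   = 3.6786

x* = (-0.8929, 0.6786), lambda* = (3.1429)


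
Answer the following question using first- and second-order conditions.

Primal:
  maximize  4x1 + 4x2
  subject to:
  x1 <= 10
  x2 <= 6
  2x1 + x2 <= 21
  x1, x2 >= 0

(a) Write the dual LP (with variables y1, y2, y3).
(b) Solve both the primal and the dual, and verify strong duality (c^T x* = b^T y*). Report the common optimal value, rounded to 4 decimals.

The standard primal-dual pair for 'max c^T x s.t. A x <= b, x >= 0' is:
  Dual:  min b^T y  s.t.  A^T y >= c,  y >= 0.

So the dual LP is:
  minimize  10y1 + 6y2 + 21y3
  subject to:
    y1 + 2y3 >= 4
    y2 + y3 >= 4
    y1, y2, y3 >= 0

Solving the primal: x* = (7.5, 6).
  primal value c^T x* = 54.
Solving the dual: y* = (0, 2, 2).
  dual value b^T y* = 54.
Strong duality: c^T x* = b^T y*. Confirmed.

54


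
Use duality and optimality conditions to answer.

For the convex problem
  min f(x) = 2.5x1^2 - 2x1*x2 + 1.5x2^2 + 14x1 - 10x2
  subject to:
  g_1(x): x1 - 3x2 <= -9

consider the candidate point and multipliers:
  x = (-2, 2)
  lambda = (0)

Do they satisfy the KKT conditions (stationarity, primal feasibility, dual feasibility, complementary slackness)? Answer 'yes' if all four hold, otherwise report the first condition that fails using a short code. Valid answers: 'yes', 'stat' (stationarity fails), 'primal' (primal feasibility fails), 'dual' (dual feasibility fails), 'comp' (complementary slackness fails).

Gradient of f: grad f(x) = Q x + c = (0, 0)
Constraint values g_i(x) = a_i^T x - b_i:
  g_1((-2, 2)) = 1
Stationarity residual: grad f(x) + sum_i lambda_i a_i = (0, 0)
  -> stationarity OK
Primal feasibility (all g_i <= 0): FAILS
Dual feasibility (all lambda_i >= 0): OK
Complementary slackness (lambda_i * g_i(x) = 0 for all i): OK

Verdict: the first failing condition is primal_feasibility -> primal.

primal


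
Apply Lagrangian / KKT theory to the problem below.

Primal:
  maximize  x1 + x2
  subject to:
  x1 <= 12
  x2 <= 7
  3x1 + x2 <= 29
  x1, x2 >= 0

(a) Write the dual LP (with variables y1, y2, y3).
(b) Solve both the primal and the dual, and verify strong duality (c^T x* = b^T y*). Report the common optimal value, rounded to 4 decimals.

The standard primal-dual pair for 'max c^T x s.t. A x <= b, x >= 0' is:
  Dual:  min b^T y  s.t.  A^T y >= c,  y >= 0.

So the dual LP is:
  minimize  12y1 + 7y2 + 29y3
  subject to:
    y1 + 3y3 >= 1
    y2 + y3 >= 1
    y1, y2, y3 >= 0

Solving the primal: x* = (7.3333, 7).
  primal value c^T x* = 14.3333.
Solving the dual: y* = (0, 0.6667, 0.3333).
  dual value b^T y* = 14.3333.
Strong duality: c^T x* = b^T y*. Confirmed.

14.3333


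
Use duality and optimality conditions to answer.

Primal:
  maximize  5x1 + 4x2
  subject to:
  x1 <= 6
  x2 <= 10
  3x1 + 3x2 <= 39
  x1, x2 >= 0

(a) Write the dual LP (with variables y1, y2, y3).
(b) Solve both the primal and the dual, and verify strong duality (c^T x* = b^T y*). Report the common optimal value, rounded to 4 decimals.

The standard primal-dual pair for 'max c^T x s.t. A x <= b, x >= 0' is:
  Dual:  min b^T y  s.t.  A^T y >= c,  y >= 0.

So the dual LP is:
  minimize  6y1 + 10y2 + 39y3
  subject to:
    y1 + 3y3 >= 5
    y2 + 3y3 >= 4
    y1, y2, y3 >= 0

Solving the primal: x* = (6, 7).
  primal value c^T x* = 58.
Solving the dual: y* = (1, 0, 1.3333).
  dual value b^T y* = 58.
Strong duality: c^T x* = b^T y*. Confirmed.

58


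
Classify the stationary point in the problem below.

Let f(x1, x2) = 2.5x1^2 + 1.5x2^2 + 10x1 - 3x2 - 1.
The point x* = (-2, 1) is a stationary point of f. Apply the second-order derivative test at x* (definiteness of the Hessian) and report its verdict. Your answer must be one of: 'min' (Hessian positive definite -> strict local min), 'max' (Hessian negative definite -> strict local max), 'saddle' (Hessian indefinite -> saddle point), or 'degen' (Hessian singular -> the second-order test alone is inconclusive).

Compute the Hessian H = grad^2 f:
  H = [[5, 0], [0, 3]]
Verify stationarity: grad f(x*) = H x* + g = (0, 0).
Eigenvalues of H: 3, 5.
Both eigenvalues > 0, so H is positive definite -> x* is a strict local min.

min


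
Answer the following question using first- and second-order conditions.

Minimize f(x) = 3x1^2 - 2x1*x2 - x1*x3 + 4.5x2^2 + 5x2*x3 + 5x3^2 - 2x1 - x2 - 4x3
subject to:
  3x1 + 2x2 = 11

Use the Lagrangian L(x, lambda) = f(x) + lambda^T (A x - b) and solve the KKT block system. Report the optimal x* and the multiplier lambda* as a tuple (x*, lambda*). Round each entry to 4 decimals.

Form the Lagrangian:
  L(x, lambda) = (1/2) x^T Q x + c^T x + lambda^T (A x - b)
Stationarity (grad_x L = 0): Q x + c + A^T lambda = 0.
Primal feasibility: A x = b.

This gives the KKT block system:
  [ Q   A^T ] [ x     ]   [-c ]
  [ A    0  ] [ lambda ] = [ b ]

Solving the linear system:
  x*      = (2.6284, 1.5574, -0.1159)
  lambda* = (-3.5904)
  f(x*)   = 16.5719

x* = (2.6284, 1.5574, -0.1159), lambda* = (-3.5904)


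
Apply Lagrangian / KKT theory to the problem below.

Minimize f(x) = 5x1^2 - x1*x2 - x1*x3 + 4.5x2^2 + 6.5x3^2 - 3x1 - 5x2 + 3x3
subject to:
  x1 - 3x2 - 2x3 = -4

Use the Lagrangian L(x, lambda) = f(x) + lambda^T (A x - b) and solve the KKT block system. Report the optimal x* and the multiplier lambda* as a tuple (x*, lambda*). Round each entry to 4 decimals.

Form the Lagrangian:
  L(x, lambda) = (1/2) x^T Q x + c^T x + lambda^T (A x - b)
Stationarity (grad_x L = 0): Q x + c + A^T lambda = 0.
Primal feasibility: A x = b.

This gives the KKT block system:
  [ Q   A^T ] [ x     ]   [-c ]
  [ A    0  ] [ lambda ] = [ b ]

Solving the linear system:
  x*      = (0.2226, 1.3218, 0.1286)
  lambda* = (2.2245)
  f(x*)   = 1.0036

x* = (0.2226, 1.3218, 0.1286), lambda* = (2.2245)


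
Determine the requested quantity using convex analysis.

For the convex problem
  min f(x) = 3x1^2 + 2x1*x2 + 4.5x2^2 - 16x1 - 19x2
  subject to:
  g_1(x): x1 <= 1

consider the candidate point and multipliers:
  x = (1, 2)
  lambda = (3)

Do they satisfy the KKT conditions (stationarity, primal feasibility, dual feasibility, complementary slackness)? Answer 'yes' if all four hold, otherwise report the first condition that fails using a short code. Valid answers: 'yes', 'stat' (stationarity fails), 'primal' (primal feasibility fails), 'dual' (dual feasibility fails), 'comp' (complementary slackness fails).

Gradient of f: grad f(x) = Q x + c = (-6, 1)
Constraint values g_i(x) = a_i^T x - b_i:
  g_1((1, 2)) = 0
Stationarity residual: grad f(x) + sum_i lambda_i a_i = (-3, 1)
  -> stationarity FAILS
Primal feasibility (all g_i <= 0): OK
Dual feasibility (all lambda_i >= 0): OK
Complementary slackness (lambda_i * g_i(x) = 0 for all i): OK

Verdict: the first failing condition is stationarity -> stat.

stat


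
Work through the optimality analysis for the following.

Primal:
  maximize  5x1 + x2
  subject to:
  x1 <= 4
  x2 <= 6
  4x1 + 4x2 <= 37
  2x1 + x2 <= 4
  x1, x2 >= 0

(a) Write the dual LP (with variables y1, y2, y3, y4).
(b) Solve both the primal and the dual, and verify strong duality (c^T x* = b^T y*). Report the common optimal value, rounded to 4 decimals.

The standard primal-dual pair for 'max c^T x s.t. A x <= b, x >= 0' is:
  Dual:  min b^T y  s.t.  A^T y >= c,  y >= 0.

So the dual LP is:
  minimize  4y1 + 6y2 + 37y3 + 4y4
  subject to:
    y1 + 4y3 + 2y4 >= 5
    y2 + 4y3 + y4 >= 1
    y1, y2, y3, y4 >= 0

Solving the primal: x* = (2, 0).
  primal value c^T x* = 10.
Solving the dual: y* = (0, 0, 0, 2.5).
  dual value b^T y* = 10.
Strong duality: c^T x* = b^T y*. Confirmed.

10


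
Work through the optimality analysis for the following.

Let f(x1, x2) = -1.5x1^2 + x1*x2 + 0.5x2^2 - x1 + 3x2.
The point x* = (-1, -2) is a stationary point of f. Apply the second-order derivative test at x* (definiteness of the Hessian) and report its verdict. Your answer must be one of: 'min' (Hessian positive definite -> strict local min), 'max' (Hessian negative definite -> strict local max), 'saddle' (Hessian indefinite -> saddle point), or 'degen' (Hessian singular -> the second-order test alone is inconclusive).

Compute the Hessian H = grad^2 f:
  H = [[-3, 1], [1, 1]]
Verify stationarity: grad f(x*) = H x* + g = (0, 0).
Eigenvalues of H: -3.2361, 1.2361.
Eigenvalues have mixed signs, so H is indefinite -> x* is a saddle point.

saddle


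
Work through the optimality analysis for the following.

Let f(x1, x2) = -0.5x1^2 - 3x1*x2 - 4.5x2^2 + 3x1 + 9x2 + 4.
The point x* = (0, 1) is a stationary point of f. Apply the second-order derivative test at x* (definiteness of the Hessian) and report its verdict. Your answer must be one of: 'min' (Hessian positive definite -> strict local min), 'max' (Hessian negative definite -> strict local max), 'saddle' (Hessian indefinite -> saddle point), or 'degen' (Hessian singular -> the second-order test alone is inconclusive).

Compute the Hessian H = grad^2 f:
  H = [[-1, -3], [-3, -9]]
Verify stationarity: grad f(x*) = H x* + g = (0, 0).
Eigenvalues of H: -10, 0.
H has a zero eigenvalue (singular; negative semidefinite but not definite), so H is neither positive definite, negative definite, nor indefinite. The second-order test alone is inconclusive -> degen.
(Indeed, f is constant along the null direction of H through x*, so x* is not a strict local extremum.)

degen


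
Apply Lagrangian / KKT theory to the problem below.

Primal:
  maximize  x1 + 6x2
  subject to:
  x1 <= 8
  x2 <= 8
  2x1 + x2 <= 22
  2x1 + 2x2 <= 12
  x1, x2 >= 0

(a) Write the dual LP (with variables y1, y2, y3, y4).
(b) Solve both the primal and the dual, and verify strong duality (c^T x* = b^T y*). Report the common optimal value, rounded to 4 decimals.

The standard primal-dual pair for 'max c^T x s.t. A x <= b, x >= 0' is:
  Dual:  min b^T y  s.t.  A^T y >= c,  y >= 0.

So the dual LP is:
  minimize  8y1 + 8y2 + 22y3 + 12y4
  subject to:
    y1 + 2y3 + 2y4 >= 1
    y2 + y3 + 2y4 >= 6
    y1, y2, y3, y4 >= 0

Solving the primal: x* = (0, 6).
  primal value c^T x* = 36.
Solving the dual: y* = (0, 0, 0, 3).
  dual value b^T y* = 36.
Strong duality: c^T x* = b^T y*. Confirmed.

36
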